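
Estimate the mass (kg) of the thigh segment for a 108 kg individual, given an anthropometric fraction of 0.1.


m_segment = body_mass * fraction
m_segment = 108 * 0.1
m_segment = 10.8000


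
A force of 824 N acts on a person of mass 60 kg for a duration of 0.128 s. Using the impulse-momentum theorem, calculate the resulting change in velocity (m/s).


J = F * dt = 824 * 0.128 = 105.4720 N*s
delta_v = J / m
delta_v = 105.4720 / 60
delta_v = 1.7579


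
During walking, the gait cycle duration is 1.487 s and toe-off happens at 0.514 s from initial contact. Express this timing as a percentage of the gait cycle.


pct = (event_time / cycle_time) * 100
pct = (0.514 / 1.487) * 100
ratio = 0.3457
pct = 34.5662


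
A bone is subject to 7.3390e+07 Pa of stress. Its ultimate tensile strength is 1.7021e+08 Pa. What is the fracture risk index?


FRI = applied / ultimate
FRI = 7.3390e+07 / 1.7021e+08
FRI = 0.4312


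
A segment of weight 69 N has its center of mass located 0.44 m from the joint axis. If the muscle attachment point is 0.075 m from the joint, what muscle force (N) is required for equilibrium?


F_muscle = W * d_load / d_muscle
F_muscle = 69 * 0.44 / 0.075
Numerator = 30.3600
F_muscle = 404.8000


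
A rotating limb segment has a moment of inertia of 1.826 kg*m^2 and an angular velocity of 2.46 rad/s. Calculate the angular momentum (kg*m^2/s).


L = I * omega
L = 1.826 * 2.46
L = 4.4920


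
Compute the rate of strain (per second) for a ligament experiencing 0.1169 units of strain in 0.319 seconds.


strain_rate = delta_strain / delta_t
strain_rate = 0.1169 / 0.319
strain_rate = 0.3665


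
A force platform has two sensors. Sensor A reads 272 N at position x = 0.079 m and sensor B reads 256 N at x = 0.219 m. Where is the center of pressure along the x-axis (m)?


COP_x = (F1*x1 + F2*x2) / (F1 + F2)
COP_x = (272*0.079 + 256*0.219) / (272 + 256)
Numerator = 77.5520
Denominator = 528
COP_x = 0.1469


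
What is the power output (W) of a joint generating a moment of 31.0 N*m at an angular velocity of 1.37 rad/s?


P = M * omega
P = 31.0 * 1.37
P = 42.4700


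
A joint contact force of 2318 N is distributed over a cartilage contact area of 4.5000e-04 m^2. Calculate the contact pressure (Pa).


P = F / A
P = 2318 / 4.5000e-04
P = 5.1511e+06


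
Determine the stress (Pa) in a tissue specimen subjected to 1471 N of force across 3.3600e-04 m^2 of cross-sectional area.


stress = F / A
stress = 1471 / 3.3600e-04
stress = 4.3780e+06


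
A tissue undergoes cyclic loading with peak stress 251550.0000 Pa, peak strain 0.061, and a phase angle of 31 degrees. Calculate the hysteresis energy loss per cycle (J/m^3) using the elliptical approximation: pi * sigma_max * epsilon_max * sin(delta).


E_loss = pi * sigma_max * epsilon_max * sin(delta)
delta = 31 deg = 0.5411 rad
sin(delta) = 0.5150
E_loss = pi * 251550.0000 * 0.061 * 0.5150
E_loss = 24828.0931


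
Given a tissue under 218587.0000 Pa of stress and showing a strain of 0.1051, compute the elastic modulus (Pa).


E = stress / strain
E = 218587.0000 / 0.1051
E = 2.0798e+06


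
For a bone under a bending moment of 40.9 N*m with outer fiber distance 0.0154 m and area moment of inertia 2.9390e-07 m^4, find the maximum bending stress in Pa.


sigma = M * c / I
sigma = 40.9 * 0.0154 / 2.9390e-07
M * c = 0.6299
sigma = 2.1431e+06


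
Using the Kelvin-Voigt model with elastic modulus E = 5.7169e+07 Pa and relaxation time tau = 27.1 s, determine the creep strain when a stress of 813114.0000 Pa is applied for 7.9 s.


epsilon(t) = (sigma/E) * (1 - exp(-t/tau))
sigma/E = 813114.0000 / 5.7169e+07 = 0.0142
exp(-t/tau) = exp(-7.9 / 27.1) = 0.7471
epsilon = 0.0142 * (1 - 0.7471)
epsilon = 0.0036


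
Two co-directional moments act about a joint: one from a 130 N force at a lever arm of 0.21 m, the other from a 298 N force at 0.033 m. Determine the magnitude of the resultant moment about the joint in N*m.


M = F1 * d1 + F2 * d2
M = 130 * 0.21 + 298 * 0.033
M = 27.3000 + 9.8340
M = 37.1340


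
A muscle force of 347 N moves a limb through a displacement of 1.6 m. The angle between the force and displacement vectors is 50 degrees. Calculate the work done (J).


W = F * d * cos(theta)
theta = 50 deg = 0.8727 rad
cos(theta) = 0.6428
W = 347 * 1.6 * 0.6428
W = 356.8757


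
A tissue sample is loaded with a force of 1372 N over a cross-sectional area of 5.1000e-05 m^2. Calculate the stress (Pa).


stress = F / A
stress = 1372 / 5.1000e-05
stress = 2.6902e+07


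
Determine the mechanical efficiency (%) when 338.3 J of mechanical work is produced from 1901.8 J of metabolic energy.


eta = (W_mech / E_meta) * 100
eta = (338.3 / 1901.8) * 100
ratio = 0.1779
eta = 17.7884


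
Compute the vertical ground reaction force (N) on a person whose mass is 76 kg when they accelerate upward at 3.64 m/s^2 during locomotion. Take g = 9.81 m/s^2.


GRF = m * (g + a)
GRF = 76 * (9.81 + 3.64)
GRF = 76 * 13.4500
GRF = 1022.2000


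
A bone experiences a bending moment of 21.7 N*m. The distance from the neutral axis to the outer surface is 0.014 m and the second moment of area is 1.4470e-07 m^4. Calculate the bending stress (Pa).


sigma = M * c / I
sigma = 21.7 * 0.014 / 1.4470e-07
M * c = 0.3038
sigma = 2.0995e+06


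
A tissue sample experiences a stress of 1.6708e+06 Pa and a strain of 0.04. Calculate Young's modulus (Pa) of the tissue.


E = stress / strain
E = 1.6708e+06 / 0.04
E = 4.1770e+07


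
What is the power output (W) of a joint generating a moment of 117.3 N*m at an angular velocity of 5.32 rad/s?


P = M * omega
P = 117.3 * 5.32
P = 624.0360


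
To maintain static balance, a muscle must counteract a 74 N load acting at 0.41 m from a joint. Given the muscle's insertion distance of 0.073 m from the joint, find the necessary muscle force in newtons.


F_muscle = W * d_load / d_muscle
F_muscle = 74 * 0.41 / 0.073
Numerator = 30.3400
F_muscle = 415.6164


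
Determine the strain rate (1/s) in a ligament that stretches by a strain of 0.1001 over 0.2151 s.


strain_rate = delta_strain / delta_t
strain_rate = 0.1001 / 0.2151
strain_rate = 0.4654


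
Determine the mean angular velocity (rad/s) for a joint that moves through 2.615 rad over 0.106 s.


omega = delta_theta / delta_t
omega = 2.615 / 0.106
omega = 24.6698


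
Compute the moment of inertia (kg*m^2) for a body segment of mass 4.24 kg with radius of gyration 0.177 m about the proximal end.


I = m * k^2
I = 4.24 * 0.177^2
k^2 = 0.0313
I = 0.1328


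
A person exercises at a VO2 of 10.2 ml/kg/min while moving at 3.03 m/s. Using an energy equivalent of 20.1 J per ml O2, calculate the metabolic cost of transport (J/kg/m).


Power per kg = VO2 * 20.1 / 60
Power per kg = 10.2 * 20.1 / 60 = 3.4170 W/kg
Cost = power_per_kg / speed
Cost = 3.4170 / 3.03
Cost = 1.1277


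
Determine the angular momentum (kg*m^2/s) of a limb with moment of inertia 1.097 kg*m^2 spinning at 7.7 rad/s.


L = I * omega
L = 1.097 * 7.7
L = 8.4469


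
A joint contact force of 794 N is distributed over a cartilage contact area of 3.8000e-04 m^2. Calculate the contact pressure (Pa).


P = F / A
P = 794 / 3.8000e-04
P = 2.0895e+06


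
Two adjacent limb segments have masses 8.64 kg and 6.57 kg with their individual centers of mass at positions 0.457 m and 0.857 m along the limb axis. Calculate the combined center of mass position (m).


COM = (m1*x1 + m2*x2) / (m1 + m2)
COM = (8.64*0.457 + 6.57*0.857) / (8.64 + 6.57)
Numerator = 9.5790
Denominator = 15.2100
COM = 0.6298


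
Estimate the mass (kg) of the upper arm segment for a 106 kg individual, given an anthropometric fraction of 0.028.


m_segment = body_mass * fraction
m_segment = 106 * 0.028
m_segment = 2.9680


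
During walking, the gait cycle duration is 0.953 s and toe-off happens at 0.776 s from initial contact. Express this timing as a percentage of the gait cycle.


pct = (event_time / cycle_time) * 100
pct = (0.776 / 0.953) * 100
ratio = 0.8143
pct = 81.4271


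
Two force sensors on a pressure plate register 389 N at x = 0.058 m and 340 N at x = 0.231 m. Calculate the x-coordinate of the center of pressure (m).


COP_x = (F1*x1 + F2*x2) / (F1 + F2)
COP_x = (389*0.058 + 340*0.231) / (389 + 340)
Numerator = 101.1020
Denominator = 729
COP_x = 0.1387


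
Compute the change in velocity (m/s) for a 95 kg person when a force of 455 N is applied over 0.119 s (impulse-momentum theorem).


J = F * dt = 455 * 0.119 = 54.1450 N*s
delta_v = J / m
delta_v = 54.1450 / 95
delta_v = 0.5699


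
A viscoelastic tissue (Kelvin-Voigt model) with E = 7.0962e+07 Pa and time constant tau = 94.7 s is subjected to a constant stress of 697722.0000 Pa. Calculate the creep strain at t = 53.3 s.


epsilon(t) = (sigma/E) * (1 - exp(-t/tau))
sigma/E = 697722.0000 / 7.0962e+07 = 0.0098
exp(-t/tau) = exp(-53.3 / 94.7) = 0.5696
epsilon = 0.0098 * (1 - 0.5696)
epsilon = 0.0042


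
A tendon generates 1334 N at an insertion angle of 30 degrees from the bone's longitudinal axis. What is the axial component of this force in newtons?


F_eff = F_tendon * cos(theta)
theta = 30 deg = 0.5236 rad
cos(theta) = 0.8660
F_eff = 1334 * 0.8660
F_eff = 1155.2779


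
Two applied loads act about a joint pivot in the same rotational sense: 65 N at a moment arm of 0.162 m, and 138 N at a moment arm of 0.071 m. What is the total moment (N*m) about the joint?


M = F1 * d1 + F2 * d2
M = 65 * 0.162 + 138 * 0.071
M = 10.5300 + 9.7980
M = 20.3280


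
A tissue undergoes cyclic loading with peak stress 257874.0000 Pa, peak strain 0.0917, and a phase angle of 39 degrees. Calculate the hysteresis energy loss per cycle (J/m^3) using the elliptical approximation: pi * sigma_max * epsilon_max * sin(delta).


E_loss = pi * sigma_max * epsilon_max * sin(delta)
delta = 39 deg = 0.6807 rad
sin(delta) = 0.6293
E_loss = pi * 257874.0000 * 0.0917 * 0.6293
E_loss = 46751.8250


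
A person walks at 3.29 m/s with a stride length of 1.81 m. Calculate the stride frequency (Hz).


f = v / stride_length
f = 3.29 / 1.81
f = 1.8177


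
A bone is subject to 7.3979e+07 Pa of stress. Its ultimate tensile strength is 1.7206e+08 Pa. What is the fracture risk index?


FRI = applied / ultimate
FRI = 7.3979e+07 / 1.7206e+08
FRI = 0.4300


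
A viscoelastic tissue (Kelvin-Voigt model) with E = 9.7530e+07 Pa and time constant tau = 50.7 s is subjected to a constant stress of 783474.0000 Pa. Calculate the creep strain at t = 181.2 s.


epsilon(t) = (sigma/E) * (1 - exp(-t/tau))
sigma/E = 783474.0000 / 9.7530e+07 = 0.0080
exp(-t/tau) = exp(-181.2 / 50.7) = 0.0280
epsilon = 0.0080 * (1 - 0.0280)
epsilon = 0.0078


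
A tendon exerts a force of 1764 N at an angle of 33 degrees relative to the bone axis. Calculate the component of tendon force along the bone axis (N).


F_eff = F_tendon * cos(theta)
theta = 33 deg = 0.5760 rad
cos(theta) = 0.8387
F_eff = 1764 * 0.8387
F_eff = 1479.4149


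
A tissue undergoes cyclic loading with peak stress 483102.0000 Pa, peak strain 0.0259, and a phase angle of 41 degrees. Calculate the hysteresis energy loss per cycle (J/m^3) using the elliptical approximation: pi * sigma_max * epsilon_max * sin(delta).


E_loss = pi * sigma_max * epsilon_max * sin(delta)
delta = 41 deg = 0.7156 rad
sin(delta) = 0.6561
E_loss = pi * 483102.0000 * 0.0259 * 0.6561
E_loss = 25788.8151


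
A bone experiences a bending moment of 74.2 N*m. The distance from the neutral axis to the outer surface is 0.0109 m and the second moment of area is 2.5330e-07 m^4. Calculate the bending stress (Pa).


sigma = M * c / I
sigma = 74.2 * 0.0109 / 2.5330e-07
M * c = 0.8088
sigma = 3.1930e+06


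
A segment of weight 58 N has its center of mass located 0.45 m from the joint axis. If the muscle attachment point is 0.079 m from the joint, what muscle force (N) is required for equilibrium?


F_muscle = W * d_load / d_muscle
F_muscle = 58 * 0.45 / 0.079
Numerator = 26.1000
F_muscle = 330.3797


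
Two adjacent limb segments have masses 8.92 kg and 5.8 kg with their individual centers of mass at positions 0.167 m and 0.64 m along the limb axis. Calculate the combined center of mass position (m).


COM = (m1*x1 + m2*x2) / (m1 + m2)
COM = (8.92*0.167 + 5.8*0.64) / (8.92 + 5.8)
Numerator = 5.2016
Denominator = 14.7200
COM = 0.3534


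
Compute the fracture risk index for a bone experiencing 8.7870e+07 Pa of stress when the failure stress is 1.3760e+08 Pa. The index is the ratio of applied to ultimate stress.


FRI = applied / ultimate
FRI = 8.7870e+07 / 1.3760e+08
FRI = 0.6386


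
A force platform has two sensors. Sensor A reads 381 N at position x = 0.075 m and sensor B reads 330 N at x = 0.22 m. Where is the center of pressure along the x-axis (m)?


COP_x = (F1*x1 + F2*x2) / (F1 + F2)
COP_x = (381*0.075 + 330*0.22) / (381 + 330)
Numerator = 101.1750
Denominator = 711
COP_x = 0.1423


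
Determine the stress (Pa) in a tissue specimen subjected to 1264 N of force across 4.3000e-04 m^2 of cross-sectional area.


stress = F / A
stress = 1264 / 4.3000e-04
stress = 2.9395e+06


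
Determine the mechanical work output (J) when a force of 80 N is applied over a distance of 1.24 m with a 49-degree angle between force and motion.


W = F * d * cos(theta)
theta = 49 deg = 0.8552 rad
cos(theta) = 0.6561
W = 80 * 1.24 * 0.6561
W = 65.0811


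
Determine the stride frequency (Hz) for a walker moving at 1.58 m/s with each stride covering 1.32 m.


f = v / stride_length
f = 1.58 / 1.32
f = 1.1970


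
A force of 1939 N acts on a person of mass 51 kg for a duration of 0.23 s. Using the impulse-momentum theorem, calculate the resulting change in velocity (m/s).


J = F * dt = 1939 * 0.23 = 445.9700 N*s
delta_v = J / m
delta_v = 445.9700 / 51
delta_v = 8.7445


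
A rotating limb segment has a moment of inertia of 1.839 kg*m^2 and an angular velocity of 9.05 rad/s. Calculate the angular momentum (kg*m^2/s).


L = I * omega
L = 1.839 * 9.05
L = 16.6430


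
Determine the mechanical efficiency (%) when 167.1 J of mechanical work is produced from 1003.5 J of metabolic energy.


eta = (W_mech / E_meta) * 100
eta = (167.1 / 1003.5) * 100
ratio = 0.1665
eta = 16.6517


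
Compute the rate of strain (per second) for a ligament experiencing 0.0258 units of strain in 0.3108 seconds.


strain_rate = delta_strain / delta_t
strain_rate = 0.0258 / 0.3108
strain_rate = 0.0830


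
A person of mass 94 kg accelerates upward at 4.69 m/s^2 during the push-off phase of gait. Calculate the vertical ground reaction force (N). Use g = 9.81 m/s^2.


GRF = m * (g + a)
GRF = 94 * (9.81 + 4.69)
GRF = 94 * 14.5000
GRF = 1363.0000


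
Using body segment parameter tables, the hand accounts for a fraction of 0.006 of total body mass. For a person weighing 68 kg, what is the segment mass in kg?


m_segment = body_mass * fraction
m_segment = 68 * 0.006
m_segment = 0.4080


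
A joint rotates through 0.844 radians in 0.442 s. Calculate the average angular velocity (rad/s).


omega = delta_theta / delta_t
omega = 0.844 / 0.442
omega = 1.9095


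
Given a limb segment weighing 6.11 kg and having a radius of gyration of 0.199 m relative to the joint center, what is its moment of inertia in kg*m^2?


I = m * k^2
I = 6.11 * 0.199^2
k^2 = 0.0396
I = 0.2420


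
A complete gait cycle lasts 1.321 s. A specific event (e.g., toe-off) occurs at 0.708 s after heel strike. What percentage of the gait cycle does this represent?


pct = (event_time / cycle_time) * 100
pct = (0.708 / 1.321) * 100
ratio = 0.5360
pct = 53.5958


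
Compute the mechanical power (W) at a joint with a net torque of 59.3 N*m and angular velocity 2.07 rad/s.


P = M * omega
P = 59.3 * 2.07
P = 122.7510


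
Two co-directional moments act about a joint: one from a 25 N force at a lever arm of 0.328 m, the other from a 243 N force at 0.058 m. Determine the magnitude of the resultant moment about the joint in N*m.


M = F1 * d1 + F2 * d2
M = 25 * 0.328 + 243 * 0.058
M = 8.2000 + 14.0940
M = 22.2940


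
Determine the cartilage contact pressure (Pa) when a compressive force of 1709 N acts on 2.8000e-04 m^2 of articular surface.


P = F / A
P = 1709 / 2.8000e-04
P = 6.1036e+06


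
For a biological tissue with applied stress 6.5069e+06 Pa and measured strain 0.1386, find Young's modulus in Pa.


E = stress / strain
E = 6.5069e+06 / 0.1386
E = 4.6947e+07


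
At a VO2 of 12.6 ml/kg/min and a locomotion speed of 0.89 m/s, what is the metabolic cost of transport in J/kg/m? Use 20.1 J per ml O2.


Power per kg = VO2 * 20.1 / 60
Power per kg = 12.6 * 20.1 / 60 = 4.2210 W/kg
Cost = power_per_kg / speed
Cost = 4.2210 / 0.89
Cost = 4.7427


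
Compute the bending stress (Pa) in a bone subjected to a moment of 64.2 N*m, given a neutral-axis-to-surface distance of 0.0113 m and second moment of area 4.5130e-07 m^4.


sigma = M * c / I
sigma = 64.2 * 0.0113 / 4.5130e-07
M * c = 0.7255
sigma = 1.6075e+06


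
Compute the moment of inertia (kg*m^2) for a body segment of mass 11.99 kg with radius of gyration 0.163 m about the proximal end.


I = m * k^2
I = 11.99 * 0.163^2
k^2 = 0.0266
I = 0.3186


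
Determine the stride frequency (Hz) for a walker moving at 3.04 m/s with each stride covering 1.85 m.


f = v / stride_length
f = 3.04 / 1.85
f = 1.6432


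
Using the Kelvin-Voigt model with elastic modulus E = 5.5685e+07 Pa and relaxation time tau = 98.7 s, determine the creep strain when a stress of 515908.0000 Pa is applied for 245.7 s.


epsilon(t) = (sigma/E) * (1 - exp(-t/tau))
sigma/E = 515908.0000 / 5.5685e+07 = 0.0093
exp(-t/tau) = exp(-245.7 / 98.7) = 0.0830
epsilon = 0.0093 * (1 - 0.0830)
epsilon = 0.0085


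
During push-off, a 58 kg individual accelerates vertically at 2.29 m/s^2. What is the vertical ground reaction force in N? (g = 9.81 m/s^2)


GRF = m * (g + a)
GRF = 58 * (9.81 + 2.29)
GRF = 58 * 12.1000
GRF = 701.8000


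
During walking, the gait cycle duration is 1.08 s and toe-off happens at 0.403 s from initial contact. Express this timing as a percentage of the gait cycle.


pct = (event_time / cycle_time) * 100
pct = (0.403 / 1.08) * 100
ratio = 0.3731
pct = 37.3148


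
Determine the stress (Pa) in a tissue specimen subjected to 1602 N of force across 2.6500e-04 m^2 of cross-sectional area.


stress = F / A
stress = 1602 / 2.6500e-04
stress = 6.0453e+06


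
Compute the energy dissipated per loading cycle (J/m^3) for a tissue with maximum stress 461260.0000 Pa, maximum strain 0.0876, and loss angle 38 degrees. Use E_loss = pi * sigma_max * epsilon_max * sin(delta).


E_loss = pi * sigma_max * epsilon_max * sin(delta)
delta = 38 deg = 0.6632 rad
sin(delta) = 0.6157
E_loss = pi * 461260.0000 * 0.0876 * 0.6157
E_loss = 78152.2979


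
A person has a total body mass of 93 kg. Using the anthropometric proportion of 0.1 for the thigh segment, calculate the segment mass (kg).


m_segment = body_mass * fraction
m_segment = 93 * 0.1
m_segment = 9.3000


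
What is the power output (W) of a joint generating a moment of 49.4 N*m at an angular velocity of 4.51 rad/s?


P = M * omega
P = 49.4 * 4.51
P = 222.7940


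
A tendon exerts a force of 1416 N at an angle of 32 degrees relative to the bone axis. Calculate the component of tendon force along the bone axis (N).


F_eff = F_tendon * cos(theta)
theta = 32 deg = 0.5585 rad
cos(theta) = 0.8480
F_eff = 1416 * 0.8480
F_eff = 1200.8361


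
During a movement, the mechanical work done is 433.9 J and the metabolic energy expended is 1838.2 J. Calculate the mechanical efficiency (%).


eta = (W_mech / E_meta) * 100
eta = (433.9 / 1838.2) * 100
ratio = 0.2360
eta = 23.6046


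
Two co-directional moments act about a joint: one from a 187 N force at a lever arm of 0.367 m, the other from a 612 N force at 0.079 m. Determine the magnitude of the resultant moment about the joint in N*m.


M = F1 * d1 + F2 * d2
M = 187 * 0.367 + 612 * 0.079
M = 68.6290 + 48.3480
M = 116.9770


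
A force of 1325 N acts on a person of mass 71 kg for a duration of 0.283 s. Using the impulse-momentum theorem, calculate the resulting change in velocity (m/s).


J = F * dt = 1325 * 0.283 = 374.9750 N*s
delta_v = J / m
delta_v = 374.9750 / 71
delta_v = 5.2813


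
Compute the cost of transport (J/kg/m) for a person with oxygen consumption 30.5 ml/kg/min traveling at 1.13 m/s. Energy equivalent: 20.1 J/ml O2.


Power per kg = VO2 * 20.1 / 60
Power per kg = 30.5 * 20.1 / 60 = 10.2175 W/kg
Cost = power_per_kg / speed
Cost = 10.2175 / 1.13
Cost = 9.0420


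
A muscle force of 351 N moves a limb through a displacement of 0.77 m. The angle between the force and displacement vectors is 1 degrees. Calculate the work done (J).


W = F * d * cos(theta)
theta = 1 deg = 0.0175 rad
cos(theta) = 0.9998
W = 351 * 0.77 * 0.9998
W = 270.2288


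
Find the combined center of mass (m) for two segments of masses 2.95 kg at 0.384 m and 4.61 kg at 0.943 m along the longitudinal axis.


COM = (m1*x1 + m2*x2) / (m1 + m2)
COM = (2.95*0.384 + 4.61*0.943) / (2.95 + 4.61)
Numerator = 5.4800
Denominator = 7.5600
COM = 0.7249


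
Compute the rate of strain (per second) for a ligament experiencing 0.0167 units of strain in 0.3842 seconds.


strain_rate = delta_strain / delta_t
strain_rate = 0.0167 / 0.3842
strain_rate = 0.0435


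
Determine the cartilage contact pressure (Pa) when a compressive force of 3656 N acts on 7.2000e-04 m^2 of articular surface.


P = F / A
P = 3656 / 7.2000e-04
P = 5.0778e+06


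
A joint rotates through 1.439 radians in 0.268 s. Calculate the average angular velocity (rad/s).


omega = delta_theta / delta_t
omega = 1.439 / 0.268
omega = 5.3694


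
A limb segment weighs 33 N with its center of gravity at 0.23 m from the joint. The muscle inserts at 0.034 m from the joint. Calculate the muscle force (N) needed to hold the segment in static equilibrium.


F_muscle = W * d_load / d_muscle
F_muscle = 33 * 0.23 / 0.034
Numerator = 7.5900
F_muscle = 223.2353


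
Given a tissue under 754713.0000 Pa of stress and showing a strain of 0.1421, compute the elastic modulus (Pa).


E = stress / strain
E = 754713.0000 / 0.1421
E = 5.3111e+06


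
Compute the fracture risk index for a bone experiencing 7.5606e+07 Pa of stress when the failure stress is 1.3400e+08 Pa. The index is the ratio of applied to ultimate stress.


FRI = applied / ultimate
FRI = 7.5606e+07 / 1.3400e+08
FRI = 0.5642


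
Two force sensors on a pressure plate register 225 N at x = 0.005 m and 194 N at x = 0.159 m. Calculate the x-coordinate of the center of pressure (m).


COP_x = (F1*x1 + F2*x2) / (F1 + F2)
COP_x = (225*0.005 + 194*0.159) / (225 + 194)
Numerator = 31.9710
Denominator = 419
COP_x = 0.0763


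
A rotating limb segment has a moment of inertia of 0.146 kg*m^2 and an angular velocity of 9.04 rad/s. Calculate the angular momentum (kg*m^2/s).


L = I * omega
L = 0.146 * 9.04
L = 1.3198


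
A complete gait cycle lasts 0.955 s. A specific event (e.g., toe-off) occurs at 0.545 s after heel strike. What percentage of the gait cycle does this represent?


pct = (event_time / cycle_time) * 100
pct = (0.545 / 0.955) * 100
ratio = 0.5707
pct = 57.0681


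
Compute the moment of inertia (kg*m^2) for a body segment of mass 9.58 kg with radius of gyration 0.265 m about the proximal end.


I = m * k^2
I = 9.58 * 0.265^2
k^2 = 0.0702
I = 0.6728


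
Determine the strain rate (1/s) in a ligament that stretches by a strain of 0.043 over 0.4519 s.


strain_rate = delta_strain / delta_t
strain_rate = 0.043 / 0.4519
strain_rate = 0.0952


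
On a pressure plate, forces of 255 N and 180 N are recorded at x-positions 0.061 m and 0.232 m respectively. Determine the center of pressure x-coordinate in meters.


COP_x = (F1*x1 + F2*x2) / (F1 + F2)
COP_x = (255*0.061 + 180*0.232) / (255 + 180)
Numerator = 57.3150
Denominator = 435
COP_x = 0.1318


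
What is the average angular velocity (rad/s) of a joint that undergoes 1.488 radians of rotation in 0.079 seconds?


omega = delta_theta / delta_t
omega = 1.488 / 0.079
omega = 18.8354


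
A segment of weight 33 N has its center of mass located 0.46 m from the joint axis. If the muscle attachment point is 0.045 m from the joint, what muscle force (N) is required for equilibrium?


F_muscle = W * d_load / d_muscle
F_muscle = 33 * 0.46 / 0.045
Numerator = 15.1800
F_muscle = 337.3333


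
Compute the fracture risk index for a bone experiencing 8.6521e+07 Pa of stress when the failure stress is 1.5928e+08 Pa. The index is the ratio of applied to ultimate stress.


FRI = applied / ultimate
FRI = 8.6521e+07 / 1.5928e+08
FRI = 0.5432


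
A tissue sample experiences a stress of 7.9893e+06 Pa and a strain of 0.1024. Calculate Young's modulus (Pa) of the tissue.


E = stress / strain
E = 7.9893e+06 / 0.1024
E = 7.8021e+07


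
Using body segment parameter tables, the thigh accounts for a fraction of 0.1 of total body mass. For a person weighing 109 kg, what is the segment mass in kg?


m_segment = body_mass * fraction
m_segment = 109 * 0.1
m_segment = 10.9000


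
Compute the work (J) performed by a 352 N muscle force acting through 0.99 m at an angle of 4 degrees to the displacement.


W = F * d * cos(theta)
theta = 4 deg = 0.0698 rad
cos(theta) = 0.9976
W = 352 * 0.99 * 0.9976
W = 347.6311


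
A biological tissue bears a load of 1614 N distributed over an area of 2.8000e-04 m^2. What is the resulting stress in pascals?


stress = F / A
stress = 1614 / 2.8000e-04
stress = 5.7643e+06


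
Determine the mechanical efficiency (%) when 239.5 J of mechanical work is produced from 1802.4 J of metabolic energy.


eta = (W_mech / E_meta) * 100
eta = (239.5 / 1802.4) * 100
ratio = 0.1329
eta = 13.2878


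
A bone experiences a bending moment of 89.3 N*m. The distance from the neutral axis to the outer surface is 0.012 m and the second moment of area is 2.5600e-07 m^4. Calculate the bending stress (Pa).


sigma = M * c / I
sigma = 89.3 * 0.012 / 2.5600e-07
M * c = 1.0716
sigma = 4.1859e+06


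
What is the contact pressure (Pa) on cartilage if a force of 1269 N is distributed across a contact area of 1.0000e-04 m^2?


P = F / A
P = 1269 / 1.0000e-04
P = 1.2690e+07


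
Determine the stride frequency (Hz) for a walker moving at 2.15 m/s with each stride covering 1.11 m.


f = v / stride_length
f = 2.15 / 1.11
f = 1.9369


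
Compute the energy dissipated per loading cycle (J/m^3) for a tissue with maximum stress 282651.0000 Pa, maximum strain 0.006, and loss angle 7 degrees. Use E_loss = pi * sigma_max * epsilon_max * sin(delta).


E_loss = pi * sigma_max * epsilon_max * sin(delta)
delta = 7 deg = 0.1222 rad
sin(delta) = 0.1219
E_loss = pi * 282651.0000 * 0.006 * 0.1219
E_loss = 649.3011


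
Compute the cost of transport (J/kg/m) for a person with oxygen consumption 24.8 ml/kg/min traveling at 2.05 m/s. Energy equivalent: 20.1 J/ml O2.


Power per kg = VO2 * 20.1 / 60
Power per kg = 24.8 * 20.1 / 60 = 8.3080 W/kg
Cost = power_per_kg / speed
Cost = 8.3080 / 2.05
Cost = 4.0527


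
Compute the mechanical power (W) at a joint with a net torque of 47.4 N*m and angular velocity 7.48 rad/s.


P = M * omega
P = 47.4 * 7.48
P = 354.5520


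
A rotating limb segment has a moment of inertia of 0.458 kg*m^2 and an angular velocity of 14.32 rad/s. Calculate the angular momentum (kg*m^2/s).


L = I * omega
L = 0.458 * 14.32
L = 6.5586


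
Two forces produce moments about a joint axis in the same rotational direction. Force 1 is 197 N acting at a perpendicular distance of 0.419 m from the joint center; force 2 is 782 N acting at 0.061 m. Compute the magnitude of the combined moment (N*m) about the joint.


M = F1 * d1 + F2 * d2
M = 197 * 0.419 + 782 * 0.061
M = 82.5430 + 47.7020
M = 130.2450


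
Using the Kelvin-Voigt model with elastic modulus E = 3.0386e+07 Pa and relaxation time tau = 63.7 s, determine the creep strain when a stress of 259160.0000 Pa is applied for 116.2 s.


epsilon(t) = (sigma/E) * (1 - exp(-t/tau))
sigma/E = 259160.0000 / 3.0386e+07 = 0.0085
exp(-t/tau) = exp(-116.2 / 63.7) = 0.1614
epsilon = 0.0085 * (1 - 0.1614)
epsilon = 0.0072


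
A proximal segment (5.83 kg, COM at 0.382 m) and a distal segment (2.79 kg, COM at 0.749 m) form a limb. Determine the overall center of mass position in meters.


COM = (m1*x1 + m2*x2) / (m1 + m2)
COM = (5.83*0.382 + 2.79*0.749) / (5.83 + 2.79)
Numerator = 4.3168
Denominator = 8.6200
COM = 0.5008


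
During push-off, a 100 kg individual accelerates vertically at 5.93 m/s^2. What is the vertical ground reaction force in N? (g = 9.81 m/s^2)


GRF = m * (g + a)
GRF = 100 * (9.81 + 5.93)
GRF = 100 * 15.7400
GRF = 1574.0000


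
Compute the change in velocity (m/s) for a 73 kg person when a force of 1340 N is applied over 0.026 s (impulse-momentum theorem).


J = F * dt = 1340 * 0.026 = 34.8400 N*s
delta_v = J / m
delta_v = 34.8400 / 73
delta_v = 0.4773


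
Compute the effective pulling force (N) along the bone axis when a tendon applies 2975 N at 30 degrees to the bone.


F_eff = F_tendon * cos(theta)
theta = 30 deg = 0.5236 rad
cos(theta) = 0.8660
F_eff = 2975 * 0.8660
F_eff = 2576.4256


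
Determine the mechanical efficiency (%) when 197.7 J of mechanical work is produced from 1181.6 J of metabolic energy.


eta = (W_mech / E_meta) * 100
eta = (197.7 / 1181.6) * 100
ratio = 0.1673
eta = 16.7316


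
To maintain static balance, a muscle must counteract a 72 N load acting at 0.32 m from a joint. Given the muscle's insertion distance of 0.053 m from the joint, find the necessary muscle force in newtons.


F_muscle = W * d_load / d_muscle
F_muscle = 72 * 0.32 / 0.053
Numerator = 23.0400
F_muscle = 434.7170


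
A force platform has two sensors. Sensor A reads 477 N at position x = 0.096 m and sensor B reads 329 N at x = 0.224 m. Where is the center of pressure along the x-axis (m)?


COP_x = (F1*x1 + F2*x2) / (F1 + F2)
COP_x = (477*0.096 + 329*0.224) / (477 + 329)
Numerator = 119.4880
Denominator = 806
COP_x = 0.1482


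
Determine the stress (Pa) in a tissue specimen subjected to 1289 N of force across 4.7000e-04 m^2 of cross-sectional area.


stress = F / A
stress = 1289 / 4.7000e-04
stress = 2.7426e+06


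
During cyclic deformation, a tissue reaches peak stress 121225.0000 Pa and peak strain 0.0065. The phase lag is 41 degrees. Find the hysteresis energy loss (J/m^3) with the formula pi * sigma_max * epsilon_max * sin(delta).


E_loss = pi * sigma_max * epsilon_max * sin(delta)
delta = 41 deg = 0.7156 rad
sin(delta) = 0.6561
E_loss = pi * 121225.0000 * 0.0065 * 0.6561
E_loss = 1624.0460


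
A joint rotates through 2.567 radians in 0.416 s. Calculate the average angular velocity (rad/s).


omega = delta_theta / delta_t
omega = 2.567 / 0.416
omega = 6.1707


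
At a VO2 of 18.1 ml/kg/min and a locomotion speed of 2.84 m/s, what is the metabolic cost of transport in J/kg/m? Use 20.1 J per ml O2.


Power per kg = VO2 * 20.1 / 60
Power per kg = 18.1 * 20.1 / 60 = 6.0635 W/kg
Cost = power_per_kg / speed
Cost = 6.0635 / 2.84
Cost = 2.1350


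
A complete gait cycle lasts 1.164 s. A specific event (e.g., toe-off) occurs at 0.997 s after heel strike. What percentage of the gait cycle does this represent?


pct = (event_time / cycle_time) * 100
pct = (0.997 / 1.164) * 100
ratio = 0.8565
pct = 85.6529


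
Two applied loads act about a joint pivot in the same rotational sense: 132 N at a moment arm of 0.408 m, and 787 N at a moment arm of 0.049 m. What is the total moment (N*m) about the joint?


M = F1 * d1 + F2 * d2
M = 132 * 0.408 + 787 * 0.049
M = 53.8560 + 38.5630
M = 92.4190


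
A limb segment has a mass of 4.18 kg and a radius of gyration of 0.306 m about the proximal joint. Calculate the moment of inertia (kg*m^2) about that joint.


I = m * k^2
I = 4.18 * 0.306^2
k^2 = 0.0936
I = 0.3914


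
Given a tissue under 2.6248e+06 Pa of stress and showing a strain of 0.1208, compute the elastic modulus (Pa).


E = stress / strain
E = 2.6248e+06 / 0.1208
E = 2.1728e+07


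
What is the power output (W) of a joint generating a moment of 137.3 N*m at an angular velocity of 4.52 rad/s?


P = M * omega
P = 137.3 * 4.52
P = 620.5960


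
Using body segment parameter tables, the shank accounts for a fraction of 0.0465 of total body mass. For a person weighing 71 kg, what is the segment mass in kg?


m_segment = body_mass * fraction
m_segment = 71 * 0.0465
m_segment = 3.3015


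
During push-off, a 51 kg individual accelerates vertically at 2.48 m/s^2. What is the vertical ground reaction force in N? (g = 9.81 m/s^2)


GRF = m * (g + a)
GRF = 51 * (9.81 + 2.48)
GRF = 51 * 12.2900
GRF = 626.7900


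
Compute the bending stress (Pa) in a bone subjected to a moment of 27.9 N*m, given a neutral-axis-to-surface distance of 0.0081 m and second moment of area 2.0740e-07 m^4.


sigma = M * c / I
sigma = 27.9 * 0.0081 / 2.0740e-07
M * c = 0.2260
sigma = 1.0896e+06


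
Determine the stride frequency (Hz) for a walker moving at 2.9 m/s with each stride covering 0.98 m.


f = v / stride_length
f = 2.9 / 0.98
f = 2.9592


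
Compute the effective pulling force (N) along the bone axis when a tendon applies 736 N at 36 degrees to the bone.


F_eff = F_tendon * cos(theta)
theta = 36 deg = 0.6283 rad
cos(theta) = 0.8090
F_eff = 736 * 0.8090
F_eff = 595.4365


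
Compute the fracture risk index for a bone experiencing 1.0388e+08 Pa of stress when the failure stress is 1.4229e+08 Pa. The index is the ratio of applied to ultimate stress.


FRI = applied / ultimate
FRI = 1.0388e+08 / 1.4229e+08
FRI = 0.7301


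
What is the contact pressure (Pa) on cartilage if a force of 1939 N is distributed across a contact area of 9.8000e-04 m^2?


P = F / A
P = 1939 / 9.8000e-04
P = 1.9786e+06


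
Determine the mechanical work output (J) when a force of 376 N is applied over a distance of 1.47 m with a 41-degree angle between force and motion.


W = F * d * cos(theta)
theta = 41 deg = 0.7156 rad
cos(theta) = 0.7547
W = 376 * 1.47 * 0.7547
W = 417.1431


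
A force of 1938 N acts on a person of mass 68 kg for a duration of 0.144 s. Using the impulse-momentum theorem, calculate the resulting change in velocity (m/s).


J = F * dt = 1938 * 0.144 = 279.0720 N*s
delta_v = J / m
delta_v = 279.0720 / 68
delta_v = 4.1040


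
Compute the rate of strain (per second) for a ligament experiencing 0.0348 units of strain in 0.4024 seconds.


strain_rate = delta_strain / delta_t
strain_rate = 0.0348 / 0.4024
strain_rate = 0.0865


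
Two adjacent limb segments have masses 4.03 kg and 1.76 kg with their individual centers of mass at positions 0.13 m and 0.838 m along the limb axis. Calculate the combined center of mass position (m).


COM = (m1*x1 + m2*x2) / (m1 + m2)
COM = (4.03*0.13 + 1.76*0.838) / (4.03 + 1.76)
Numerator = 1.9988
Denominator = 5.7900
COM = 0.3452


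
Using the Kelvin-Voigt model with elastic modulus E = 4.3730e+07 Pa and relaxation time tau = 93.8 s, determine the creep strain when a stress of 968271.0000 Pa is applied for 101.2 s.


epsilon(t) = (sigma/E) * (1 - exp(-t/tau))
sigma/E = 968271.0000 / 4.3730e+07 = 0.0221
exp(-t/tau) = exp(-101.2 / 93.8) = 0.3400
epsilon = 0.0221 * (1 - 0.3400)
epsilon = 0.0146


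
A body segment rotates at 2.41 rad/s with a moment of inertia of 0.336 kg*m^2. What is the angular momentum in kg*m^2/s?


L = I * omega
L = 0.336 * 2.41
L = 0.8098


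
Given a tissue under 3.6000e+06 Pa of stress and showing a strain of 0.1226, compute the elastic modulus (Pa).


E = stress / strain
E = 3.6000e+06 / 0.1226
E = 2.9364e+07


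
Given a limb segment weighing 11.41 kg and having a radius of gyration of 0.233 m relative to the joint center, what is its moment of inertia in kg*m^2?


I = m * k^2
I = 11.41 * 0.233^2
k^2 = 0.0543
I = 0.6194


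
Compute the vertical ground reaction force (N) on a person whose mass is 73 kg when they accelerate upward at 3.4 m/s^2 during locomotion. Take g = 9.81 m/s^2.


GRF = m * (g + a)
GRF = 73 * (9.81 + 3.4)
GRF = 73 * 13.2100
GRF = 964.3300


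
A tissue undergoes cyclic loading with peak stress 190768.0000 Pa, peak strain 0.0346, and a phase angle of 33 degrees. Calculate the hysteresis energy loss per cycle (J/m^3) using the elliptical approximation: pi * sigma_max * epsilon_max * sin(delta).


E_loss = pi * sigma_max * epsilon_max * sin(delta)
delta = 33 deg = 0.5760 rad
sin(delta) = 0.5446
E_loss = pi * 190768.0000 * 0.0346 * 0.5446
E_loss = 11293.8044


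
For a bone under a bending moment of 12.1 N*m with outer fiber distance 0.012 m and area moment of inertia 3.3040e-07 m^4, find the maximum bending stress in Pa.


sigma = M * c / I
sigma = 12.1 * 0.012 / 3.3040e-07
M * c = 0.1452
sigma = 439467.3123


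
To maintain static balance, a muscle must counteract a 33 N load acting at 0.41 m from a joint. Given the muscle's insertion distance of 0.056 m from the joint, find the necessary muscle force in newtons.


F_muscle = W * d_load / d_muscle
F_muscle = 33 * 0.41 / 0.056
Numerator = 13.5300
F_muscle = 241.6071


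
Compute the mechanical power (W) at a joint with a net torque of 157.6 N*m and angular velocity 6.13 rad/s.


P = M * omega
P = 157.6 * 6.13
P = 966.0880


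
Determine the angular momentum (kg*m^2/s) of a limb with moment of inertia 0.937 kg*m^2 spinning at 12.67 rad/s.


L = I * omega
L = 0.937 * 12.67
L = 11.8718


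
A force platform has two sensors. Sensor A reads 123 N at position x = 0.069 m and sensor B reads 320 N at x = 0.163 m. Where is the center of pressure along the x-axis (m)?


COP_x = (F1*x1 + F2*x2) / (F1 + F2)
COP_x = (123*0.069 + 320*0.163) / (123 + 320)
Numerator = 60.6470
Denominator = 443
COP_x = 0.1369


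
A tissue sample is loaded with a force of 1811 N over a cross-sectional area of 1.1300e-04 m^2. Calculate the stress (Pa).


stress = F / A
stress = 1811 / 1.1300e-04
stress = 1.6027e+07


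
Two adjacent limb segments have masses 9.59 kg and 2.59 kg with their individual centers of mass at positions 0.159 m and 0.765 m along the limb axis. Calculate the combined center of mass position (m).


COM = (m1*x1 + m2*x2) / (m1 + m2)
COM = (9.59*0.159 + 2.59*0.765) / (9.59 + 2.59)
Numerator = 3.5062
Denominator = 12.1800
COM = 0.2879


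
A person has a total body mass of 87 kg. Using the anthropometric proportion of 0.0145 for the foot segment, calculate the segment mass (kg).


m_segment = body_mass * fraction
m_segment = 87 * 0.0145
m_segment = 1.2615


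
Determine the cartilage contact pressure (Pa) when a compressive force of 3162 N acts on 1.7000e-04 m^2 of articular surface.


P = F / A
P = 3162 / 1.7000e-04
P = 1.8600e+07


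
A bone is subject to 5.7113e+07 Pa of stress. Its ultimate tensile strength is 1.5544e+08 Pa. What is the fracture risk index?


FRI = applied / ultimate
FRI = 5.7113e+07 / 1.5544e+08
FRI = 0.3674


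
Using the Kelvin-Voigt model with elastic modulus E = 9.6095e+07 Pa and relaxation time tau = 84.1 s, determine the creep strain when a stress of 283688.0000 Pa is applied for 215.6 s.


epsilon(t) = (sigma/E) * (1 - exp(-t/tau))
sigma/E = 283688.0000 / 9.6095e+07 = 0.0030
exp(-t/tau) = exp(-215.6 / 84.1) = 0.0770
epsilon = 0.0030 * (1 - 0.0770)
epsilon = 0.0027


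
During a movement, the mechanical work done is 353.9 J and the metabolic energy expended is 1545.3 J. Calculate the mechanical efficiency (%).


eta = (W_mech / E_meta) * 100
eta = (353.9 / 1545.3) * 100
ratio = 0.2290
eta = 22.9017
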